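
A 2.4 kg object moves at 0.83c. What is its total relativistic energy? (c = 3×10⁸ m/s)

γ = 1/√(1 - 0.83²) = 1.793
mc² = 2.4 × (3×10⁸)² = 2.160×10¹⁷ J
E = γmc² = 1.793 × 2.160×10¹⁷ = 3.873×10¹⁷ J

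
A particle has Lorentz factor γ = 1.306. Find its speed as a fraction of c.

From γ = 1/√(1 - v²/c²):
1/γ² = 1/1.306² = 0.5863
v²/c² = 1 - 0.5863 = 0.4137
v/c = √(0.4137) = 0.6432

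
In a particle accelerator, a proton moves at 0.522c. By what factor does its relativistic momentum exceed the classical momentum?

p_rel = γmv, p_class = mv
Ratio = γ = 1/√(1 - 0.522²)
= 1/√(0.727516) = 1.172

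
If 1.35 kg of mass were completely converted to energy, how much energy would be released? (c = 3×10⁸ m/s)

Using E = mc²:
c² = (3×10⁸)² = 9×10¹⁶ m²/s²
E = 1.35 × 9×10¹⁶ = 1.215×10¹⁷ J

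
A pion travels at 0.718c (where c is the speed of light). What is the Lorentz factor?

v/c = 0.718, so (v/c)² = 0.515524
1 - (v/c)² = 0.484476
γ = 1/√(0.484476) = 1.437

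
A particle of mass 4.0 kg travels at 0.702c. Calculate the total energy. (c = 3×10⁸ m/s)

γ = 1/√(1 - 0.702²) = 1.4041
mc² = 4.0 × (3×10⁸)² = 3.600×10¹⁷ J
E = γmc² = 1.4041 × 3.600×10¹⁷ = 5.055×10¹⁷ J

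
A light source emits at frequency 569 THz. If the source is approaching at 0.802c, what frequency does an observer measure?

β = v/c = 0.802
(1+β)/(1-β) = 1.802/0.198 = 9.101
Doppler factor = √(9.101) = 3.017
f_obs = 569 × 3.017 = 1717 THz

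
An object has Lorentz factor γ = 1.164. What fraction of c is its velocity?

From γ = 1/√(1 - v²/c²):
1/γ² = 1/1.164² = 0.7381
v²/c² = 1 - 0.7381 = 0.2619
v/c = √(0.2619) = 0.5118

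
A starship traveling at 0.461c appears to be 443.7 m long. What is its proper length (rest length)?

Contracted length L = 443.7 m
γ = 1/√(1 - 0.461²) = 1.127
L₀ = γL = 1.127 × 443.7 = 500.0 m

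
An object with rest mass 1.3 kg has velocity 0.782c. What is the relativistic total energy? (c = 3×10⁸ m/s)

γ = 1/√(1 - 0.782²) = 1.604
mc² = 1.3 × (3×10⁸)² = 1.170×10¹⁷ J
E = γmc² = 1.604 × 1.170×10¹⁷ = 1.877×10¹⁷ J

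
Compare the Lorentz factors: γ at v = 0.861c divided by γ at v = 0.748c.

γ₁ = 1/√(1 - 0.861²) = 1.966
γ₂ = 1/√(1 - 0.748²) = 1.507
γ₁/γ₂ = 1.966/1.507 = 1.305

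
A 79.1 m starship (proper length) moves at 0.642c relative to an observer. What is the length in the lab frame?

Proper length L₀ = 79.1 m
γ = 1/√(1 - 0.642²) = 1.3043
L = L₀/γ = 79.1/1.3043 = 60.65 m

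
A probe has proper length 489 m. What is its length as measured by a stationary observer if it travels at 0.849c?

Proper length L₀ = 489 m
γ = 1/√(1 - 0.849²) = 1.8925
L = L₀/γ = 489/1.8925 = 258.4 m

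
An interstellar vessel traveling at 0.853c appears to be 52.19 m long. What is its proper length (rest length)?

Contracted length L = 52.19 m
γ = 1/√(1 - 0.853²) = 1.916
L₀ = γL = 1.916 × 52.19 = 100.0 m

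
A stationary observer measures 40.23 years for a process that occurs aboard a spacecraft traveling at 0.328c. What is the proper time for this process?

Dilated time Δt = 40.23 years
γ = 1/√(1 - 0.328²) = 1.0586
Δt₀ = Δt/γ = 40.23/1.0586 = 38.00 years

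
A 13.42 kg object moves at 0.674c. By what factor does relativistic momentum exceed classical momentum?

p_rel = γmv, p_class = mv
Ratio = γ = 1/√(1 - 0.674²) = 1.354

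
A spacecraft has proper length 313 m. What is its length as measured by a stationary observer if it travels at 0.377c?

Proper length L₀ = 313 m
γ = 1/√(1 - 0.377²) = 1.0797
L = L₀/γ = 313/1.0797 = 289.9 m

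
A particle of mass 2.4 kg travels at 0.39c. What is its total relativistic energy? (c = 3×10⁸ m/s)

γ = 1/√(1 - 0.39²) = 1.086
mc² = 2.4 × (3×10⁸)² = 2.160×10¹⁷ J
E = γmc² = 1.086 × 2.160×10¹⁷ = 2.346×10¹⁷ J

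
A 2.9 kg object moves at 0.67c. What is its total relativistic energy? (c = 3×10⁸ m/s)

γ = 1/√(1 - 0.67²) = 1.347
mc² = 2.9 × (3×10⁸)² = 2.610×10¹⁷ J
E = γmc² = 1.347 × 2.610×10¹⁷ = 3.516×10¹⁷ J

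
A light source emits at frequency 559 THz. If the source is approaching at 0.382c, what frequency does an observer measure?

β = v/c = 0.382
(1+β)/(1-β) = 1.382/0.618 = 2.2362
Doppler factor = √(2.2362) = 1.4954
f_obs = 559 × 1.4954 = 835.9 THz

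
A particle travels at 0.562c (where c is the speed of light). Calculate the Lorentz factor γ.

v/c = 0.562, so (v/c)² = 0.315844
1 - (v/c)² = 0.684156
γ = 1/√(0.684156) = 1.209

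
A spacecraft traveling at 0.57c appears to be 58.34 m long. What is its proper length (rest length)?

Contracted length L = 58.34 m
γ = 1/√(1 - 0.57²) = 1.217
L₀ = γL = 1.217 × 58.34 = 71.00 m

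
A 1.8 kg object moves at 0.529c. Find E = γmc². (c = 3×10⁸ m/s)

γ = 1/√(1 - 0.529²) = 1.1784
mc² = 1.8 × (3×10⁸)² = 1.620×10¹⁷ J
E = γmc² = 1.1784 × 1.620×10¹⁷ = 1.909×10¹⁷ J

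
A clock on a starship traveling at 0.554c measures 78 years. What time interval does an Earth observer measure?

Proper time Δt₀ = 78 years
γ = 1/√(1 - 0.554²) = 1.2012
Δt = γΔt₀ = 1.2012 × 78 = 93.69 years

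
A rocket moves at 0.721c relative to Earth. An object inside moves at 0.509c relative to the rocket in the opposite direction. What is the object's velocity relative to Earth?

Object's velocity in rocket frame is u' = -0.509c
u = (u' + v)/(1 + u'v/c²) = (v - 0.509)/(1 - 0.509·v/c²)
Numerator: 0.721 - 0.509 = 0.212
Denominator: 1 - 0.366989 = 0.633011
u = 0.212/0.633011 = 0.3349c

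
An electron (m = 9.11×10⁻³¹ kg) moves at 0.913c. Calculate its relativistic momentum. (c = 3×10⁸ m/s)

γ = 1/√(1 - 0.913²) = 2.451
v = 0.913 × 3×10⁸ = 2.739×10⁸ m/s
p = γmv = 2.451 × 9.11×10⁻³¹ × 2.739×10⁸ = 6.116×10⁻²² kg·m/s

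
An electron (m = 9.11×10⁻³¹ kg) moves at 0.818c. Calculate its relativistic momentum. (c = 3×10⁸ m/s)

γ = 1/√(1 - 0.818²) = 1.7385
v = 0.818 × 3×10⁸ = 2.454×10⁸ m/s
p = γmv = 1.7385 × 9.11×10⁻³¹ × 2.454×10⁸ = 3.887×10⁻²² kg·m/s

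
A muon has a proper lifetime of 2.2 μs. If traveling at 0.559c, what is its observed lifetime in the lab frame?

Proper lifetime τ₀ = 2.2 μs
γ = 1/√(1 - 0.559²) = 1.206
τ = γτ₀ = 1.206 × 2.2 μs = 2.653 μs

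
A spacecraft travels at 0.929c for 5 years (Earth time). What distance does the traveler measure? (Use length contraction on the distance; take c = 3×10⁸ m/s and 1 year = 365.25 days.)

Earth distance: d = v × t = 0.929c × 5 yr = 4.3976×10¹⁶ m
γ = 2.7021
d' = d/γ = 4.3976×10¹⁶/2.7021 = 1.627×10¹⁶ m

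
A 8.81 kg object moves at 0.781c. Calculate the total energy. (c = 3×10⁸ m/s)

γ = 1/√(1 - 0.781²) = 1.6012
mc² = 8.81 × (3×10⁸)² = 7.929×10¹⁷ J
E = γmc² = 1.6012 × 7.929×10¹⁷ = 1.270×10¹⁸ J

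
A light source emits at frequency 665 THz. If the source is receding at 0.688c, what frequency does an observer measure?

β = v/c = 0.688
(1-β)/(1+β) = 0.312/1.688 = 0.1848
Doppler factor = √(0.1848) = 0.4299
f_obs = 665 × 0.4299 = 285.9 THz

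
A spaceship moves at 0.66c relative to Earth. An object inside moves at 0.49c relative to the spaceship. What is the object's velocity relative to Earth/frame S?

u = (u' + v)/(1 + u'v/c²)
Numerator: 0.49 + 0.66 = 1.15
Denominator: 1 + 0.3234 = 1.3234
u = 1.15/1.3234 = 0.8690c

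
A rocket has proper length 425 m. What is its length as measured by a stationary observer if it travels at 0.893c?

Proper length L₀ = 425 m
γ = 1/√(1 - 0.893²) = 2.222
L = L₀/γ = 425/2.222 = 191.3 m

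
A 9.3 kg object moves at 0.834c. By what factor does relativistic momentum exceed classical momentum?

p_rel = γmv, p_class = mv
Ratio = γ = 1/√(1 - 0.834²) = 1.812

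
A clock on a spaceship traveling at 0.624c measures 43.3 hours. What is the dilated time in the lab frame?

Proper time Δt₀ = 43.3 hours
γ = 1/√(1 - 0.624²) = 1.2797
Δt = γΔt₀ = 1.2797 × 43.3 = 55.41 hours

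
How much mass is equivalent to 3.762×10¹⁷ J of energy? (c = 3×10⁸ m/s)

From E = mc², we get m = E/c²
c² = (3×10⁸)² = 9×10¹⁶ m²/s²
m = 3.762×10¹⁷ / 9×10¹⁶ = 4.180 kg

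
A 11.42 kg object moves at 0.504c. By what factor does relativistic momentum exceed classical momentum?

p_rel = γmv, p_class = mv
Ratio = γ = 1/√(1 - 0.504²) = 1.158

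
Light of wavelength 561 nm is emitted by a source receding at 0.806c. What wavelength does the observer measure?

β = 0.806
Wavelength Doppler factor = √(1.806/0.194) = √(9.309) = 3.051
λ_obs = 561 × 3.051 = 1712 nm (redshift)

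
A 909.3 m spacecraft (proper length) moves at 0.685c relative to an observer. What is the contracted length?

Proper length L₀ = 909.3 m
γ = 1/√(1 - 0.685²) = 1.3726
L = L₀/γ = 909.3/1.3726 = 662.5 m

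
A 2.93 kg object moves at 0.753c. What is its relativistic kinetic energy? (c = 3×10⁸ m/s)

γ = 1/√(1 - 0.753²) = 1.5197
γ - 1 = 0.5197
KE = (γ-1)mc² = 0.5197 × 2.93 × (3×10⁸)² = 1.370×10¹⁷ J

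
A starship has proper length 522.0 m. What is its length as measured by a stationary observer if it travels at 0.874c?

Proper length L₀ = 522.0 m
γ = 1/√(1 - 0.874²) = 2.0579
L = L₀/γ = 522.0/2.0579 = 253.7 m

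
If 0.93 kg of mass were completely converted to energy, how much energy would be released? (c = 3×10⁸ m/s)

Using E = mc²:
c² = (3×10⁸)² = 9×10¹⁶ m²/s²
E = 0.93 × 9×10¹⁶ = 8.370×10¹⁶ J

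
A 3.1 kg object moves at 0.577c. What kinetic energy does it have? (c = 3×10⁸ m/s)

γ = 1/√(1 - 0.577²) = 1.22437
γ - 1 = 0.22437
KE = (γ-1)mc² = 0.22437 × 3.1 × (3×10⁸)² = 6.260×10¹⁶ J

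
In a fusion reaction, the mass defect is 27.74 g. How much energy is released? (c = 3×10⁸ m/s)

Convert mass defect: Δm = 27.74 g = 0.02774 kg
E = Δm·c² = 0.02774 × (3×10⁸)²
= 0.02774 × 9×10¹⁶ = 2.497×10¹⁵ J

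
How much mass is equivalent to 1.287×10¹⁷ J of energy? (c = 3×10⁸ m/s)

From E = mc², we get m = E/c²
c² = (3×10⁸)² = 9×10¹⁶ m²/s²
m = 1.287×10¹⁷ / 9×10¹⁶ = 1.430 kg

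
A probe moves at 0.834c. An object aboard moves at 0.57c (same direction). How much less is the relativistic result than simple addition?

Classical: u' + v = 0.57 + 0.834 = 1.404c
Relativistic: u = (0.57 + 0.834)/(1 + 0.47538) = 1.404/1.47538 = 0.9516c
Difference: 1.404 - 0.9516 = 0.4524c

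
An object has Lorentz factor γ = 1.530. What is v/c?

From γ = 1/√(1 - v²/c²):
1/γ² = 1/1.530² = 0.4272
v²/c² = 1 - 0.4272 = 0.5728
v/c = √(0.5728) = 0.7568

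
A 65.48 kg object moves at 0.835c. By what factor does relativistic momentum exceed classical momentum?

p_rel = γmv, p_class = mv
Ratio = γ = 1/√(1 - 0.835²) = 1.817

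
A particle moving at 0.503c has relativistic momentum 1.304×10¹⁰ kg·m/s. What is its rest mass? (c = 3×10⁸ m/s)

γ = 1/√(1 - 0.503²) = 1.157
v = 0.503 × 3×10⁸ = 1.509×10⁸ m/s
m = p/(γv) = 1.304×10¹⁰/(1.157 × 1.509×10⁸) = 74.69 kg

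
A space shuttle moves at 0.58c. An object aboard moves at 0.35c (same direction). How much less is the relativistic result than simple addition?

Classical: u' + v = 0.35 + 0.58 = 0.93c
Relativistic: u = (0.35 + 0.58)/(1 + 0.203) = 0.93/1.203 = 0.7731c
Difference: 0.93 - 0.7731 = 0.1569c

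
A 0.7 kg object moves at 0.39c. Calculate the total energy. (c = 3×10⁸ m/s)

γ = 1/√(1 - 0.39²) = 1.086
mc² = 0.7 × (3×10⁸)² = 6.300×10¹⁶ J
E = γmc² = 1.086 × 6.300×10¹⁶ = 6.842×10¹⁶ J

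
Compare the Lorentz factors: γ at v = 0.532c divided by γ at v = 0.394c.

γ₁ = 1/√(1 - 0.532²) = 1.181
γ₂ = 1/√(1 - 0.394²) = 1.088
γ₁/γ₂ = 1.181/1.088 = 1.085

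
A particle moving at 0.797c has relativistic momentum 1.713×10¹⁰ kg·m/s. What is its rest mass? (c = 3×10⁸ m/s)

γ = 1/√(1 - 0.797²) = 1.6557
v = 0.797 × 3×10⁸ = 2.391×10⁸ m/s
m = p/(γv) = 1.713×10¹⁰/(1.6557 × 2.391×10⁸) = 43.27 kg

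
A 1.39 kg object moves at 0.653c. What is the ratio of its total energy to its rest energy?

E = γmc², E₀ = mc²
E/E₀ = γ = 1/√(1 - 0.653²) = 1.320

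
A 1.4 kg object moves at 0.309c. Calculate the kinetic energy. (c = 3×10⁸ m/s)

γ = 1/√(1 - 0.309²) = 1.051456
γ - 1 = 0.051456
KE = (γ-1)mc² = 0.051456 × 1.4 × (3×10⁸)² = 6.483×10¹⁵ J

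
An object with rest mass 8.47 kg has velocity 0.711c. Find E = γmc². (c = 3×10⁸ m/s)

γ = 1/√(1 - 0.711²) = 1.422
mc² = 8.47 × (3×10⁸)² = 7.623×10¹⁷ J
E = γmc² = 1.422 × 7.623×10¹⁷ = 1.084×10¹⁸ J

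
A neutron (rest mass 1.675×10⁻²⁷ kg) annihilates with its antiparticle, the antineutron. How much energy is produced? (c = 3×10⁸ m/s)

Both particles have the same rest mass, so total mass = 2m
E = 2m·c² = 2 × 1.675×10⁻²⁷ × (3×10⁸)²
= 2 × 1.675×10⁻²⁷ × 9×10¹⁶
= 3.015×10⁻¹⁰ J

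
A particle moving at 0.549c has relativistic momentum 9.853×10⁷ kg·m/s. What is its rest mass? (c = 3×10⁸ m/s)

γ = 1/√(1 - 0.549²) = 1.1964
v = 0.549 × 3×10⁸ = 1.647×10⁸ m/s
m = p/(γv) = 9.853×10⁷/(1.1964 × 1.647×10⁸) = 0.5000 kg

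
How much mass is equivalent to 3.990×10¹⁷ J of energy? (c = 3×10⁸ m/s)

From E = mc², we get m = E/c²
c² = (3×10⁸)² = 9×10¹⁶ m²/s²
m = 3.990×10¹⁷ / 9×10¹⁶ = 4.433 kg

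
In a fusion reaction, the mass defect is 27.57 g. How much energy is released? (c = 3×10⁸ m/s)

Convert mass defect: Δm = 27.57 g = 0.02757 kg
E = Δm·c² = 0.02757 × (3×10⁸)²
= 0.02757 × 9×10¹⁶ = 2.481×10¹⁵ J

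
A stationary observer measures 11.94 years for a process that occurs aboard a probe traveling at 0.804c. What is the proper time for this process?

Dilated time Δt = 11.94 years
γ = 1/√(1 - 0.804²) = 1.6817
Δt₀ = Δt/γ = 11.94/1.6817 = 7.100 years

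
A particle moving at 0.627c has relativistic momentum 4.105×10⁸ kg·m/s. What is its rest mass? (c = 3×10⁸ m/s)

γ = 1/√(1 - 0.627²) = 1.284
v = 0.627 × 3×10⁸ = 1.881×10⁸ m/s
m = p/(γv) = 4.105×10⁸/(1.284 × 1.881×10⁸) = 1.700 kg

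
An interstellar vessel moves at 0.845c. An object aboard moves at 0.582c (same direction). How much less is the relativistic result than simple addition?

Classical: u' + v = 0.582 + 0.845 = 1.427c
Relativistic: u = (0.582 + 0.845)/(1 + 0.49179) = 1.427/1.49179 = 0.9566c
Difference: 1.427 - 0.9566 = 0.4704c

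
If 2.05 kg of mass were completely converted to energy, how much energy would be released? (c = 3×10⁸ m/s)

Using E = mc²:
c² = (3×10⁸)² = 9×10¹⁶ m²/s²
E = 2.05 × 9×10¹⁶ = 1.845×10¹⁷ J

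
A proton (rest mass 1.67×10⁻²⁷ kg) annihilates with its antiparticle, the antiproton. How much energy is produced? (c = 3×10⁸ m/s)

Both particles have the same rest mass, so total mass = 2m
E = 2m·c² = 2 × 1.67×10⁻²⁷ × (3×10⁸)²
= 2 × 1.67×10⁻²⁷ × 9×10¹⁶
= 3.006×10⁻¹⁰ J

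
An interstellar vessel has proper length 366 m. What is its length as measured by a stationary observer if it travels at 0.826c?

Proper length L₀ = 366 m
γ = 1/√(1 - 0.826²) = 1.774
L = L₀/γ = 366/1.774 = 206.3 m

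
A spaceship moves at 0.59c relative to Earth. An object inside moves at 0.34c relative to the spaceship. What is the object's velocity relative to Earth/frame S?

u = (u' + v)/(1 + u'v/c²)
Numerator: 0.34 + 0.59 = 0.93
Denominator: 1 + 0.2006 = 1.2006
u = 0.93/1.2006 = 0.7746c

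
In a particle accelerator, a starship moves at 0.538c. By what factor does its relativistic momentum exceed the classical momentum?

p_rel = γmv, p_class = mv
Ratio = γ = 1/√(1 - 0.538²)
= 1/√(0.710556) = 1.186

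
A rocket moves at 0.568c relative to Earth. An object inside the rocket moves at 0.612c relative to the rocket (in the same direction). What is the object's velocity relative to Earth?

u = (u' + v)/(1 + u'v/c²)
Numerator: 0.612 + 0.568 = 1.18
Denominator: 1 + 0.347616 = 1.347616
u = 1.18/1.347616 = 0.8756c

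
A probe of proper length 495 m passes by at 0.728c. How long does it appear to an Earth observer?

Proper length L₀ = 495 m
γ = 1/√(1 - 0.728²) = 1.4586
L = L₀/γ = 495/1.4586 = 339.4 m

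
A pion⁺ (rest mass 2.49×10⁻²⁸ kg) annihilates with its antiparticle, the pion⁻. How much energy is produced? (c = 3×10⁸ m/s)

Both particles have the same rest mass, so total mass = 2m
E = 2m·c² = 2 × 2.49×10⁻²⁸ × (3×10⁸)²
= 2 × 2.49×10⁻²⁸ × 9×10¹⁶
= 4.482×10⁻¹¹ J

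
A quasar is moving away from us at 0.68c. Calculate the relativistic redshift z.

β = 0.68
(1+β)/(1-β) = 1.68/0.32 = 5.250
√(5.250) = 2.291
z = 2.291 - 1 = 1.291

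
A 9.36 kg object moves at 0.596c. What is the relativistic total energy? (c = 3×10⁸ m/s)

γ = 1/√(1 - 0.596²) = 1.245
mc² = 9.36 × (3×10⁸)² = 8.424×10¹⁷ J
E = γmc² = 1.245 × 8.424×10¹⁷ = 1.049×10¹⁸ J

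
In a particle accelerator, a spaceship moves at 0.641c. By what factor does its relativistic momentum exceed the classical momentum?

p_rel = γmv, p_class = mv
Ratio = γ = 1/√(1 - 0.641²)
= 1/√(0.589119) = 1.303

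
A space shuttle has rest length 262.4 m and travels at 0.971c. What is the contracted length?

Proper length L₀ = 262.4 m
γ = 1/√(1 - 0.971²) = 4.183
L = L₀/γ = 262.4/4.183 = 62.73 m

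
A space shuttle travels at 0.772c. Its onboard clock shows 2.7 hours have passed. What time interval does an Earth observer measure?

Proper time Δt₀ = 2.7 hours
γ = 1/√(1 - 0.772²) = 1.5733
Δt = γΔt₀ = 1.5733 × 2.7 = 4.248 hours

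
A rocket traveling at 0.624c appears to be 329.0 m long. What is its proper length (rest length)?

Contracted length L = 329.0 m
γ = 1/√(1 - 0.624²) = 1.2797
L₀ = γL = 1.2797 × 329.0 = 421.0 m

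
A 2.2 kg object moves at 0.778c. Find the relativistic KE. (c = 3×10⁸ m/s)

γ = 1/√(1 - 0.778²) = 1.5917
γ - 1 = 0.5917
KE = (γ-1)mc² = 0.5917 × 2.2 × (3×10⁸)² = 1.172×10¹⁷ J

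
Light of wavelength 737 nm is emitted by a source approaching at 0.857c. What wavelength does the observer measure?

β = 0.857
Wavelength Doppler factor = √(0.143/1.857) = √(0.07701) = 0.2775
λ_obs = 737 × 0.2775 = 204.5 nm (blueshift)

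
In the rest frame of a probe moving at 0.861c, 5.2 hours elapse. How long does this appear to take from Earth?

Proper time Δt₀ = 5.2 hours
γ = 1/√(1 - 0.861²) = 1.966
Δt = γΔt₀ = 1.966 × 5.2 = 10.22 hours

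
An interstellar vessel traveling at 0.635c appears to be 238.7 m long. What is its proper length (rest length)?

Contracted length L = 238.7 m
γ = 1/√(1 - 0.635²) = 1.2945
L₀ = γL = 1.2945 × 238.7 = 309.0 m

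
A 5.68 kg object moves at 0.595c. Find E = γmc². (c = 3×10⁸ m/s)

γ = 1/√(1 - 0.595²) = 1.2442
mc² = 5.68 × (3×10⁸)² = 5.112×10¹⁷ J
E = γmc² = 1.2442 × 5.112×10¹⁷ = 6.360×10¹⁷ J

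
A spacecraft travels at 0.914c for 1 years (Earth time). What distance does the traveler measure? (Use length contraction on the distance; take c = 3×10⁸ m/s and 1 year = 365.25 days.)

Earth distance: d = v × t = 0.914c × 1 yr = 8.6531×10¹⁵ m
γ = 2.4648
d' = d/γ = 8.6531×10¹⁵/2.4648 = 3.511×10¹⁵ m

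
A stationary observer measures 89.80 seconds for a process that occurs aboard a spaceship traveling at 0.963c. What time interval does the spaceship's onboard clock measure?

Dilated time Δt = 89.80 seconds
γ = 1/√(1 - 0.963²) = 3.711
Δt₀ = Δt/γ = 89.80/3.711 = 24.20 seconds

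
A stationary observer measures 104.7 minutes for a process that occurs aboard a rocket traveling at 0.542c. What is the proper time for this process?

Dilated time Δt = 104.7 minutes
γ = 1/√(1 - 0.542²) = 1.1899
Δt₀ = Δt/γ = 104.7/1.1899 = 87.99 minutes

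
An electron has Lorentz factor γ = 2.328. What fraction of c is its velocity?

From γ = 1/√(1 - v²/c²):
1/γ² = 1/2.328² = 0.18452
v²/c² = 1 - 0.18452 = 0.81548
v/c = √(0.81548) = 0.9030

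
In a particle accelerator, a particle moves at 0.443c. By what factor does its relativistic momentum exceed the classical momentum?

p_rel = γmv, p_class = mv
Ratio = γ = 1/√(1 - 0.443²)
= 1/√(0.803751) = 1.115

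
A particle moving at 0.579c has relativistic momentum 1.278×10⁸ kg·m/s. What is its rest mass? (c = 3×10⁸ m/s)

γ = 1/√(1 - 0.579²) = 1.2265
v = 0.579 × 3×10⁸ = 1.737×10⁸ m/s
m = p/(γv) = 1.278×10⁸/(1.2265 × 1.737×10⁸) = 0.5999 kg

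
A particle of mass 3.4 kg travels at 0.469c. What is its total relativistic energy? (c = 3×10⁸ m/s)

γ = 1/√(1 - 0.469²) = 1.1322
mc² = 3.4 × (3×10⁸)² = 3.060×10¹⁷ J
E = γmc² = 1.1322 × 3.060×10¹⁷ = 3.465×10¹⁷ J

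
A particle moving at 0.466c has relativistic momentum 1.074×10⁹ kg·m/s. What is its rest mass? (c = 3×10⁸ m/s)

γ = 1/√(1 - 0.466²) = 1.1302
v = 0.466 × 3×10⁸ = 1.398×10⁸ m/s
m = p/(γv) = 1.074×10⁹/(1.1302 × 1.398×10⁸) = 6.797 kg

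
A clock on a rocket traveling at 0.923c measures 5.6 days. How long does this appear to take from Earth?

Proper time Δt₀ = 5.6 days
γ = 1/√(1 - 0.923²) = 2.599
Δt = γΔt₀ = 2.599 × 5.6 = 14.55 days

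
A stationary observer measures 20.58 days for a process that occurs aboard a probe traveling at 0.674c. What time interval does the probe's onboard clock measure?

Dilated time Δt = 20.58 days
γ = 1/√(1 - 0.674²) = 1.354
Δt₀ = Δt/γ = 20.58/1.354 = 15.20 days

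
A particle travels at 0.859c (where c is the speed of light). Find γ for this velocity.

v/c = 0.859, so (v/c)² = 0.737881
1 - (v/c)² = 0.262119
γ = 1/√(0.262119) = 1.953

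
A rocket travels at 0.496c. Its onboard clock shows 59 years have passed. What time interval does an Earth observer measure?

Proper time Δt₀ = 59 years
γ = 1/√(1 - 0.496²) = 1.15165
Δt = γΔt₀ = 1.15165 × 59 = 67.95 years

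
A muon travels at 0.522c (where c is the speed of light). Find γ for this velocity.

v/c = 0.522, so (v/c)² = 0.272484
1 - (v/c)² = 0.727516
γ = 1/√(0.727516) = 1.172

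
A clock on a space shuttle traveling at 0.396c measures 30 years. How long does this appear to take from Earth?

Proper time Δt₀ = 30 years
γ = 1/√(1 - 0.396²) = 1.089
Δt = γΔt₀ = 1.089 × 30 = 32.67 years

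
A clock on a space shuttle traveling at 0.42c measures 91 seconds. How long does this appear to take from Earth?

Proper time Δt₀ = 91 seconds
γ = 1/√(1 - 0.42²) = 1.102
Δt = γΔt₀ = 1.102 × 91 = 100.3 seconds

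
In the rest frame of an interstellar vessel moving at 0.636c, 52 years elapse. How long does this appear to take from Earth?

Proper time Δt₀ = 52 years
γ = 1/√(1 - 0.636²) = 1.29586
Δt = γΔt₀ = 1.29586 × 52 = 67.38 years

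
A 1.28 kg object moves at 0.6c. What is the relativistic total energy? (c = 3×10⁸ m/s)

γ = 1/√(1 - 0.6²) = 1.250
mc² = 1.28 × (3×10⁸)² = 1.152×10¹⁷ J
E = γmc² = 1.250 × 1.152×10¹⁷ = 1.440×10¹⁷ J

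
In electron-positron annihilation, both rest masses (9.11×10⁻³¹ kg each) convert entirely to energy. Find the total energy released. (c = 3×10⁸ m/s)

Both particles have the same rest mass, so total mass = 2m
E = 2m·c² = 2 × 9.11×10⁻³¹ × (3×10⁸)²
= 2 × 9.11×10⁻³¹ × 9×10¹⁶
= 1.640×10⁻¹³ J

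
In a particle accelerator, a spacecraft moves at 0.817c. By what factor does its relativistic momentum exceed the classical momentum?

p_rel = γmv, p_class = mv
Ratio = γ = 1/√(1 - 0.817²)
= 1/√(0.332511) = 1.734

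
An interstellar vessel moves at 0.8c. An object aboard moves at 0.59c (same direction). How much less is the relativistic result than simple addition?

Classical: u' + v = 0.59 + 0.8 = 1.39c
Relativistic: u = (0.59 + 0.8)/(1 + 0.472) = 1.39/1.472 = 0.9443c
Difference: 1.39 - 0.9443 = 0.4457c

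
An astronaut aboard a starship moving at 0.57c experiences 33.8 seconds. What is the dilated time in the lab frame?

Proper time Δt₀ = 33.8 seconds
γ = 1/√(1 - 0.57²) = 1.2171
Δt = γΔt₀ = 1.2171 × 33.8 = 41.14 seconds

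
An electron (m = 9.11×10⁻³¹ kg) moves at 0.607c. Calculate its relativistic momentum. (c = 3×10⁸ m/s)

γ = 1/√(1 - 0.607²) = 1.258
v = 0.607 × 3×10⁸ = 1.821×10⁸ m/s
p = γmv = 1.258 × 9.11×10⁻³¹ × 1.821×10⁸ = 2.087×10⁻²² kg·m/s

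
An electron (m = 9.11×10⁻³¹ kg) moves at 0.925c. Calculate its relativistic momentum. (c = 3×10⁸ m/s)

γ = 1/√(1 - 0.925²) = 2.6318
v = 0.925 × 3×10⁸ = 2.775×10⁸ m/s
p = γmv = 2.6318 × 9.11×10⁻³¹ × 2.775×10⁸ = 6.653×10⁻²² kg·m/s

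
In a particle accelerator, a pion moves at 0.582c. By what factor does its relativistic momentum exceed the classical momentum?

p_rel = γmv, p_class = mv
Ratio = γ = 1/√(1 - 0.582²)
= 1/√(0.661276) = 1.230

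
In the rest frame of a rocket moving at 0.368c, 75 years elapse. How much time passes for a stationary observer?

Proper time Δt₀ = 75 years
γ = 1/√(1 - 0.368²) = 1.0755
Δt = γΔt₀ = 1.0755 × 75 = 80.66 years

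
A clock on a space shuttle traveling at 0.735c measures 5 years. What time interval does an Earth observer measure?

Proper time Δt₀ = 5 years
γ = 1/√(1 - 0.735²) = 1.4748
Δt = γΔt₀ = 1.4748 × 5 = 7.374 years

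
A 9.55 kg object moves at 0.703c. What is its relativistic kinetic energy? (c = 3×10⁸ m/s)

γ = 1/√(1 - 0.703²) = 1.4061
γ - 1 = 0.4061
KE = (γ-1)mc² = 0.4061 × 9.55 × (3×10⁸)² = 3.490×10¹⁷ J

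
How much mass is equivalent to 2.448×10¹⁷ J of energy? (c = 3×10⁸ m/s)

From E = mc², we get m = E/c²
c² = (3×10⁸)² = 9×10¹⁶ m²/s²
m = 2.448×10¹⁷ / 9×10¹⁶ = 2.720 kg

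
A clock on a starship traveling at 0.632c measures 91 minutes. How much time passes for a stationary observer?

Proper time Δt₀ = 91 minutes
γ = 1/√(1 - 0.632²) = 1.290
Δt = γΔt₀ = 1.290 × 91 = 117.4 minutes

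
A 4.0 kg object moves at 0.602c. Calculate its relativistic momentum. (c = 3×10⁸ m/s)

γ = 1/√(1 - 0.602²) = 1.2524
v = 0.602 × 3×10⁸ = 1.806×10⁸ m/s
p = γmv = 1.2524 × 4.0 × 1.806×10⁸ = 9.047×10⁸ kg·m/s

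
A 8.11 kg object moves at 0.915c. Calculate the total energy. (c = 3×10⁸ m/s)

γ = 1/√(1 - 0.915²) = 2.479
mc² = 8.11 × (3×10⁸)² = 7.299×10¹⁷ J
E = γmc² = 2.479 × 7.299×10¹⁷ = 1.809×10¹⁸ J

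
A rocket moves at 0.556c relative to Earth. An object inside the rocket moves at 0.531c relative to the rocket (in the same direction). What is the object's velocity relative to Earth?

u = (u' + v)/(1 + u'v/c²)
Numerator: 0.531 + 0.556 = 1.087
Denominator: 1 + 0.295236 = 1.295236
u = 1.087/1.295236 = 0.8392c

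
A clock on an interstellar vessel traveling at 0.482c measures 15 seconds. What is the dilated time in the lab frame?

Proper time Δt₀ = 15 seconds
γ = 1/√(1 - 0.482²) = 1.141
Δt = γΔt₀ = 1.141 × 15 = 17.12 seconds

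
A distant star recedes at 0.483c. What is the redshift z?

β = 0.483
(1+β)/(1-β) = 1.483/0.517 = 2.8685
√(2.8685) = 1.6937
z = 1.6937 - 1 = 0.6937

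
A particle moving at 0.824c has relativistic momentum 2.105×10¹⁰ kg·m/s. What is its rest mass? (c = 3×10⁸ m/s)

γ = 1/√(1 - 0.824²) = 1.765
v = 0.824 × 3×10⁸ = 2.472×10⁸ m/s
m = p/(γv) = 2.105×10¹⁰/(1.765 × 2.472×10⁸) = 48.25 kg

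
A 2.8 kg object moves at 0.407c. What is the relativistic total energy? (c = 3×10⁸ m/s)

γ = 1/√(1 - 0.407²) = 1.095
mc² = 2.8 × (3×10⁸)² = 2.520×10¹⁷ J
E = γmc² = 1.095 × 2.520×10¹⁷ = 2.759×10¹⁷ J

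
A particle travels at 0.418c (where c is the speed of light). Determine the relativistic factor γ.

v/c = 0.418, so (v/c)² = 0.174724
1 - (v/c)² = 0.825276
γ = 1/√(0.825276) = 1.101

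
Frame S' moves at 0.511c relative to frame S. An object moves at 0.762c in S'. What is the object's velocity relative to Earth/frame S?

u = (u' + v)/(1 + u'v/c²)
Numerator: 0.762 + 0.511 = 1.273
Denominator: 1 + 0.389382 = 1.389382
u = 1.273/1.389382 = 0.9162c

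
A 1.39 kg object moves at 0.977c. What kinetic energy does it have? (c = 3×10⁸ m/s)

γ = 1/√(1 - 0.977²) = 4.690
γ - 1 = 3.690
KE = (γ-1)mc² = 3.690 × 1.39 × (3×10⁸)² = 4.616×10¹⁷ J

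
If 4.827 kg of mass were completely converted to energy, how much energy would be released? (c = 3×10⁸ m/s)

Using E = mc²:
c² = (3×10⁸)² = 9×10¹⁶ m²/s²
E = 4.827 × 9×10¹⁶ = 4.344×10¹⁷ J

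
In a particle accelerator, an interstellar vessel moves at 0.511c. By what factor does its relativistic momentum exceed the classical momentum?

p_rel = γmv, p_class = mv
Ratio = γ = 1/√(1 - 0.511²)
= 1/√(0.738879) = 1.163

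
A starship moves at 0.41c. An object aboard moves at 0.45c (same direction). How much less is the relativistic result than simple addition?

Classical: u' + v = 0.45 + 0.41 = 0.86c
Relativistic: u = (0.45 + 0.41)/(1 + 0.1845) = 0.86/1.1845 = 0.7260c
Difference: 0.86 - 0.7260 = 0.1340c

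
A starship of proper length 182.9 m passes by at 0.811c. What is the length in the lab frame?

Proper length L₀ = 182.9 m
γ = 1/√(1 - 0.811²) = 1.709
L = L₀/γ = 182.9/1.709 = 107.0 m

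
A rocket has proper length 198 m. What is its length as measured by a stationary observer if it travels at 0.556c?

Proper length L₀ = 198 m
γ = 1/√(1 - 0.556²) = 1.203
L = L₀/γ = 198/1.203 = 164.6 m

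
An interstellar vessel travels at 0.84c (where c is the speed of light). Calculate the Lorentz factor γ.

v/c = 0.84, so (v/c)² = 0.7056
1 - (v/c)² = 0.2944
γ = 1/√(0.2944) = 1.843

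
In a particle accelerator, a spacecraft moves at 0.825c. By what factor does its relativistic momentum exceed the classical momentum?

p_rel = γmv, p_class = mv
Ratio = γ = 1/√(1 - 0.825²)
= 1/√(0.319375) = 1.769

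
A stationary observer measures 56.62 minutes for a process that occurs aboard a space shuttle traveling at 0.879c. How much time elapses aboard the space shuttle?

Dilated time Δt = 56.62 minutes
γ = 1/√(1 - 0.879²) = 2.097
Δt₀ = Δt/γ = 56.62/2.097 = 27.00 minutes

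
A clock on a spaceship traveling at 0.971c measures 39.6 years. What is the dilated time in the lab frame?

Proper time Δt₀ = 39.6 years
γ = 1/√(1 - 0.971²) = 4.183
Δt = γΔt₀ = 4.183 × 39.6 = 165.6 years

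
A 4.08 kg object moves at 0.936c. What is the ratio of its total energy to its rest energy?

E = γmc², E₀ = mc²
E/E₀ = γ = 1/√(1 - 0.936²) = 2.841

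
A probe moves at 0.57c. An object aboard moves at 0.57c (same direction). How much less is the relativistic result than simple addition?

Classical: u' + v = 0.57 + 0.57 = 1.14c
Relativistic: u = (0.57 + 0.57)/(1 + 0.3249) = 1.14/1.3249 = 0.8604c
Difference: 1.14 - 0.8604 = 0.2796c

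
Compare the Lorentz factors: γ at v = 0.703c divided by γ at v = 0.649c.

γ₁ = 1/√(1 - 0.703²) = 1.406
γ₂ = 1/√(1 - 0.649²) = 1.314
γ₁/γ₂ = 1.406/1.314 = 1.070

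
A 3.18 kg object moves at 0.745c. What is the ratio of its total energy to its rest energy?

E = γmc², E₀ = mc²
E/E₀ = γ = 1/√(1 - 0.745²) = 1.499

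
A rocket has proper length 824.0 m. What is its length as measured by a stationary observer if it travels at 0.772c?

Proper length L₀ = 824.0 m
γ = 1/√(1 - 0.772²) = 1.573
L = L₀/γ = 824.0/1.573 = 523.8 m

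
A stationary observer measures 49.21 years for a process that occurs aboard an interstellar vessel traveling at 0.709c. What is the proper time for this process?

Dilated time Δt = 49.21 years
γ = 1/√(1 - 0.709²) = 1.418
Δt₀ = Δt/γ = 49.21/1.418 = 34.70 years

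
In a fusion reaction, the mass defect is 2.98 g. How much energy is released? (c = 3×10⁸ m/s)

Convert mass defect: Δm = 2.98 g = 0.00298 kg
E = Δm·c² = 0.00298 × (3×10⁸)²
= 0.00298 × 9×10¹⁶ = 2.682×10¹⁴ J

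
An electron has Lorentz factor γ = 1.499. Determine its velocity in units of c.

From γ = 1/√(1 - v²/c²):
1/γ² = 1/1.499² = 0.4450
v²/c² = 1 - 0.4450 = 0.5550
v/c = √(0.5550) = 0.7450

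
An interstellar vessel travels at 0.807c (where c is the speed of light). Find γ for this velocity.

v/c = 0.807, so (v/c)² = 0.651249
1 - (v/c)² = 0.348751
γ = 1/√(0.348751) = 1.693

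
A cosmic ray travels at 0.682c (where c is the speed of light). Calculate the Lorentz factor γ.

v/c = 0.682, so (v/c)² = 0.465124
1 - (v/c)² = 0.534876
γ = 1/√(0.534876) = 1.367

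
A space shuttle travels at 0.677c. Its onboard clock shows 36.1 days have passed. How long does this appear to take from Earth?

Proper time Δt₀ = 36.1 days
γ = 1/√(1 - 0.677²) = 1.3587
Δt = γΔt₀ = 1.3587 × 36.1 = 49.05 days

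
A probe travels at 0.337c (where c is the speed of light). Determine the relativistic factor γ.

v/c = 0.337, so (v/c)² = 0.113569
1 - (v/c)² = 0.886431
γ = 1/√(0.886431) = 1.062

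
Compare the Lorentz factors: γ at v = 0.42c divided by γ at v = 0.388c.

γ₁ = 1/√(1 - 0.42²) = 1.102
γ₂ = 1/√(1 - 0.388²) = 1.085
γ₁/γ₂ = 1.102/1.085 = 1.016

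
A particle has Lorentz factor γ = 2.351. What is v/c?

From γ = 1/√(1 - v²/c²):
1/γ² = 1/2.351² = 0.1809
v²/c² = 1 - 0.1809 = 0.8191
v/c = √(0.8191) = 0.9050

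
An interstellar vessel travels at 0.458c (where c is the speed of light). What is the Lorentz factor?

v/c = 0.458, so (v/c)² = 0.209764
1 - (v/c)² = 0.790236
γ = 1/√(0.790236) = 1.125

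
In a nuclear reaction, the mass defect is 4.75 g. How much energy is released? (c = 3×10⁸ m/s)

Convert mass defect: Δm = 4.75 g = 0.00475 kg
E = Δm·c² = 0.00475 × (3×10⁸)²
= 0.00475 × 9×10¹⁶ = 4.275×10¹⁴ J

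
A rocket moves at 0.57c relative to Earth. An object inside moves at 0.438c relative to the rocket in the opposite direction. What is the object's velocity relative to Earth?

Object's velocity in rocket frame is u' = -0.438c
u = (u' + v)/(1 + u'v/c²) = (v - 0.438)/(1 - 0.438·v/c²)
Numerator: 0.57 - 0.438 = 0.132
Denominator: 1 - 0.24966 = 0.75034
u = 0.132/0.75034 = 0.1759c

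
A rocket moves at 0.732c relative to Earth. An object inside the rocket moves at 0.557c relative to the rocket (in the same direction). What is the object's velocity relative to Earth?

u = (u' + v)/(1 + u'v/c²)
Numerator: 0.557 + 0.732 = 1.289
Denominator: 1 + 0.407724 = 1.407724
u = 1.289/1.407724 = 0.9157c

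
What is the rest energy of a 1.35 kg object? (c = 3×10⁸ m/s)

c² = (3×10⁸)² = 9.000×10¹⁶ m²/s²
E₀ = mc² = 1.35 × 9.000×10¹⁶ = 1.215×10¹⁷ J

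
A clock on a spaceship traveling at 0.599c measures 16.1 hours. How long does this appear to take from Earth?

Proper time Δt₀ = 16.1 hours
γ = 1/√(1 - 0.599²) = 1.249
Δt = γΔt₀ = 1.249 × 16.1 = 20.11 hours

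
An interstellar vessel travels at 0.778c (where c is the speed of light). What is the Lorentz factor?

v/c = 0.778, so (v/c)² = 0.605284
1 - (v/c)² = 0.394716
γ = 1/√(0.394716) = 1.592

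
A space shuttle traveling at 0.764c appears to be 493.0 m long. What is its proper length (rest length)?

Contracted length L = 493.0 m
γ = 1/√(1 - 0.764²) = 1.5499
L₀ = γL = 1.5499 × 493.0 = 764.1 m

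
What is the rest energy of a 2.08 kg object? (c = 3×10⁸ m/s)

c² = (3×10⁸)² = 9.000×10¹⁶ m²/s²
E₀ = mc² = 2.08 × 9.000×10¹⁶ = 1.872×10¹⁷ J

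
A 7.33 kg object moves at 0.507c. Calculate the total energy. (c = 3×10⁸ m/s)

γ = 1/√(1 - 0.507²) = 1.1602
mc² = 7.33 × (3×10⁸)² = 6.597×10¹⁷ J
E = γmc² = 1.1602 × 6.597×10¹⁷ = 7.654×10¹⁷ J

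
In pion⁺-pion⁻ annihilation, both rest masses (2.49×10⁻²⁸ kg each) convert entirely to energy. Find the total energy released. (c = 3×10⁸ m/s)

Both particles have the same rest mass, so total mass = 2m
E = 2m·c² = 2 × 2.49×10⁻²⁸ × (3×10⁸)²
= 2 × 2.49×10⁻²⁸ × 9×10¹⁶
= 4.482×10⁻¹¹ J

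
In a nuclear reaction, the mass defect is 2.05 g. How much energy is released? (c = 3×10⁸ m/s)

Convert mass defect: Δm = 2.05 g = 0.00205 kg
E = Δm·c² = 0.00205 × (3×10⁸)²
= 0.00205 × 9×10¹⁶ = 1.845×10¹⁴ J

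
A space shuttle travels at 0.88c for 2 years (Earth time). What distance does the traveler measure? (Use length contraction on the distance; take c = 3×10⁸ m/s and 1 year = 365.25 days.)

Earth distance: d = v × t = 0.88c × 2 yr = 1.666×10¹⁶ m
γ = 2.105
d' = d/γ = 1.666×10¹⁶/2.105 = 7.914×10¹⁵ m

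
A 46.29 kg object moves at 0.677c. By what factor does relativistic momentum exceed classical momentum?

p_rel = γmv, p_class = mv
Ratio = γ = 1/√(1 - 0.677²) = 1.359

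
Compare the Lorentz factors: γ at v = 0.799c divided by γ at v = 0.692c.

γ₁ = 1/√(1 - 0.799²) = 1.66298
γ₂ = 1/√(1 - 0.692²) = 1.38524
γ₁/γ₂ = 1.66298/1.38524 = 1.200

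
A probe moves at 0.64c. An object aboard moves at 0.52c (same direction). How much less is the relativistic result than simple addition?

Classical: u' + v = 0.52 + 0.64 = 1.16c
Relativistic: u = (0.52 + 0.64)/(1 + 0.3328) = 1.16/1.3328 = 0.8703c
Difference: 1.16 - 0.8703 = 0.2897c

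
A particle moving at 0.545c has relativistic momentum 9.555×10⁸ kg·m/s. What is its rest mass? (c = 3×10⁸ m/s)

γ = 1/√(1 - 0.545²) = 1.1927
v = 0.545 × 3×10⁸ = 1.635×10⁸ m/s
m = p/(γv) = 9.555×10⁸/(1.1927 × 1.635×10⁸) = 4.900 kg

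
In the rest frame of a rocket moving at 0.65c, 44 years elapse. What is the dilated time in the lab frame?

Proper time Δt₀ = 44 years
γ = 1/√(1 - 0.65²) = 1.316
Δt = γΔt₀ = 1.316 × 44 = 57.90 years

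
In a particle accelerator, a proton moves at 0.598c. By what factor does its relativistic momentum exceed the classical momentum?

p_rel = γmv, p_class = mv
Ratio = γ = 1/√(1 - 0.598²)
= 1/√(0.642396) = 1.248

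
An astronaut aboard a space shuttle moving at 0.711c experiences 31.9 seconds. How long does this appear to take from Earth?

Proper time Δt₀ = 31.9 seconds
γ = 1/√(1 - 0.711²) = 1.422
Δt = γΔt₀ = 1.422 × 31.9 = 45.36 seconds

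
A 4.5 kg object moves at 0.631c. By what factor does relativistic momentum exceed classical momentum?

p_rel = γmv, p_class = mv
Ratio = γ = 1/√(1 - 0.631²) = 1.289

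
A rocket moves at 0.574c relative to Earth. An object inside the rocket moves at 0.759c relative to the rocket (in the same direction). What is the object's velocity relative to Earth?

u = (u' + v)/(1 + u'v/c²)
Numerator: 0.759 + 0.574 = 1.333
Denominator: 1 + 0.435666 = 1.435666
u = 1.333/1.435666 = 0.9285c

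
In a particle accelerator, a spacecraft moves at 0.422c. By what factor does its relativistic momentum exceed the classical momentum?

p_rel = γmv, p_class = mv
Ratio = γ = 1/√(1 - 0.422²)
= 1/√(0.821916) = 1.103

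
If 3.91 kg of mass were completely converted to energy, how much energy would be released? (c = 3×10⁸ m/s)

Using E = mc²:
c² = (3×10⁸)² = 9×10¹⁶ m²/s²
E = 3.91 × 9×10¹⁶ = 3.519×10¹⁷ J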